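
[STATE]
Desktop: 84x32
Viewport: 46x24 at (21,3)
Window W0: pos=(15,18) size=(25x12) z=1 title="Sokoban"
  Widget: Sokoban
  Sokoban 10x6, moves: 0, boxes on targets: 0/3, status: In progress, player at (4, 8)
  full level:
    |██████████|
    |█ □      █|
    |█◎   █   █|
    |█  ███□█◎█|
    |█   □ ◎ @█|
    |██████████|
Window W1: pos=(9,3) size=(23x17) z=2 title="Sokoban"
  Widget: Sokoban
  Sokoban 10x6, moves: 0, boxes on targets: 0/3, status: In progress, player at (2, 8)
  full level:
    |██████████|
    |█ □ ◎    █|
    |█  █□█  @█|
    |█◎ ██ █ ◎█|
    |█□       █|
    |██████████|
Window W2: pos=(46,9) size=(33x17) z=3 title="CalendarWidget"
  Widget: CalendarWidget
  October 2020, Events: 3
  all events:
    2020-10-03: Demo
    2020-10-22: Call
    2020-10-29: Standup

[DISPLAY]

━━━━━━━━━━┓                                   
          ┃                                   
──────────┨                                   
          ┃                                   
          ┃                                   
          ┃                                   
          ┃              ┏━━━━━━━━━━━━━━━━━━━━
          ┃              ┃ CalendarWidget     
          ┃              ┠────────────────────
/3        ┃              ┃          October 20
          ┃              ┃Mo Tu We Th Fr Sa Su
          ┃              ┃          1  2  3*  
          ┃              ┃ 5  6  7  8  9 10 11
          ┃              ┃12 13 14 15 16 17 18
          ┃              ┃19 20 21 22* 23 24 2
          ┃━━━━━━━┓      ┃26 27 28 29* 30 31  
━━━━━━━━━━┛       ┃      ┃                    
──────────────────┨      ┃                    
█████             ┃      ┃                    
    █             ┃      ┃                    
█   █             ┃      ┃                    
█□█◎█             ┃      ┃                    
 ◎ @█             ┃      ┗━━━━━━━━━━━━━━━━━━━━
█████             ┃                           


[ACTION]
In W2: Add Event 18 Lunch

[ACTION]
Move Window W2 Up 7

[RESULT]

━━━━━━━━━━┓              ┃ CalendarWidget     
          ┃              ┠────────────────────
──────────┨              ┃          October 20
          ┃              ┃Mo Tu We Th Fr Sa Su
          ┃              ┃          1  2  3*  
          ┃              ┃ 5  6  7  8  9 10 11
          ┃              ┃12 13 14 15 16 17 18
          ┃              ┃19 20 21 22* 23 24 2
          ┃              ┃26 27 28 29* 30 31  
/3        ┃              ┃                    
          ┃              ┃                    
          ┃              ┃                    
          ┃              ┃                    
          ┃              ┃                    
          ┃              ┃                    
          ┃━━━━━━━┓      ┗━━━━━━━━━━━━━━━━━━━━
━━━━━━━━━━┛       ┃                           
──────────────────┨                           
█████             ┃                           
    █             ┃                           
█   █             ┃                           
█□█◎█             ┃                           
 ◎ @█             ┃                           
█████             ┃                           


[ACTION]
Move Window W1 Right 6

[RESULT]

━━━━━━━━━━━━━━━━┓        ┃ CalendarWidget     
ban             ┃        ┠────────────────────
────────────────┨        ┃          October 20
█████           ┃        ┃Mo Tu We Th Fr Sa Su
    █           ┃        ┃          1  2  3*  
█  @█           ┃        ┃ 5  6  7  8  9 10 11
 █ ◎█           ┃        ┃12 13 14 15 16 17 18
    █           ┃        ┃19 20 21 22* 23 24 2
█████           ┃        ┃26 27 28 29* 30 31  
: 0  0/3        ┃        ┃                    
                ┃        ┃                    
                ┃        ┃                    
                ┃        ┃                    
                ┃        ┃                    
                ┃        ┃                    
                ┃━┓      ┗━━━━━━━━━━━━━━━━━━━━
━━━━━━━━━━━━━━━━┛ ┃                           
──────────────────┨                           
█████             ┃                           
    █             ┃                           
█   █             ┃                           
█□█◎█             ┃                           
 ◎ @█             ┃                           
█████             ┃                           


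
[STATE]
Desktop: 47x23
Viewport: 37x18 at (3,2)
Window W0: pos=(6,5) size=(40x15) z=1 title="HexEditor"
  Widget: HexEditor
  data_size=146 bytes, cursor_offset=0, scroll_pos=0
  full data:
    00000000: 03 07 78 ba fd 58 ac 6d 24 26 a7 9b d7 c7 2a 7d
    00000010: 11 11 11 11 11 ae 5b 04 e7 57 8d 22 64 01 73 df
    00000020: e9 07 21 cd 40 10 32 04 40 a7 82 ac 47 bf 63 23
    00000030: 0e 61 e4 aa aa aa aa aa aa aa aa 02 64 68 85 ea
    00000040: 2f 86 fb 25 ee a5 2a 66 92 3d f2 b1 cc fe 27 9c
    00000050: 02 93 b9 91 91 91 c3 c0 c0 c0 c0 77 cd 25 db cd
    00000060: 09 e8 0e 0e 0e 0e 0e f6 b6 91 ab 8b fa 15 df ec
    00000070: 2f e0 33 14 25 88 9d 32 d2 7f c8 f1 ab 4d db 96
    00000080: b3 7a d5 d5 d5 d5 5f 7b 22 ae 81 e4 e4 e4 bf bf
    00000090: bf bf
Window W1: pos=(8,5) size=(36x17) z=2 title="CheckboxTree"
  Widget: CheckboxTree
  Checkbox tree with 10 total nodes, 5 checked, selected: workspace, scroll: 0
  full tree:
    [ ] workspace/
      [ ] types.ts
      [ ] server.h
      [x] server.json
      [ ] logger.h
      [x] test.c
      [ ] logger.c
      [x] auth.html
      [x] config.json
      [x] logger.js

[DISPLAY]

                                     
                                     
                                     
   ┏━┏━━━━━━━━━━━━━━━━━━━━━━━━━━━━━━━
   ┃ ┃ CheckboxTree                  
   ┠─┠───────────────────────────────
   ┃0┃>[-] workspace/                
   ┃0┃   [ ] types.ts                
   ┃0┃   [ ] server.h                
   ┃0┃   [x] server.json             
   ┃0┃   [ ] logger.h                
   ┃0┃   [x] test.c                  
   ┃0┃   [ ] logger.c                
   ┃0┃   [x] auth.html               
   ┃0┃   [x] config.json             
   ┃0┃   [x] logger.js               
   ┃ ┃                               
   ┗━┃                               


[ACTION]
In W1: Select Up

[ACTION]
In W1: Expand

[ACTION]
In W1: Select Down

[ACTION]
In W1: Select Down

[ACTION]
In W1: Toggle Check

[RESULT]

                                     
                                     
                                     
   ┏━┏━━━━━━━━━━━━━━━━━━━━━━━━━━━━━━━
   ┃ ┃ CheckboxTree                  
   ┠─┠───────────────────────────────
   ┃0┃ [-] workspace/                
   ┃0┃   [ ] types.ts                
   ┃0┃>  [x] server.h                
   ┃0┃   [x] server.json             
   ┃0┃   [ ] logger.h                
   ┃0┃   [x] test.c                  
   ┃0┃   [ ] logger.c                
   ┃0┃   [x] auth.html               
   ┃0┃   [x] config.json             
   ┃0┃   [x] logger.js               
   ┃ ┃                               
   ┗━┃                               


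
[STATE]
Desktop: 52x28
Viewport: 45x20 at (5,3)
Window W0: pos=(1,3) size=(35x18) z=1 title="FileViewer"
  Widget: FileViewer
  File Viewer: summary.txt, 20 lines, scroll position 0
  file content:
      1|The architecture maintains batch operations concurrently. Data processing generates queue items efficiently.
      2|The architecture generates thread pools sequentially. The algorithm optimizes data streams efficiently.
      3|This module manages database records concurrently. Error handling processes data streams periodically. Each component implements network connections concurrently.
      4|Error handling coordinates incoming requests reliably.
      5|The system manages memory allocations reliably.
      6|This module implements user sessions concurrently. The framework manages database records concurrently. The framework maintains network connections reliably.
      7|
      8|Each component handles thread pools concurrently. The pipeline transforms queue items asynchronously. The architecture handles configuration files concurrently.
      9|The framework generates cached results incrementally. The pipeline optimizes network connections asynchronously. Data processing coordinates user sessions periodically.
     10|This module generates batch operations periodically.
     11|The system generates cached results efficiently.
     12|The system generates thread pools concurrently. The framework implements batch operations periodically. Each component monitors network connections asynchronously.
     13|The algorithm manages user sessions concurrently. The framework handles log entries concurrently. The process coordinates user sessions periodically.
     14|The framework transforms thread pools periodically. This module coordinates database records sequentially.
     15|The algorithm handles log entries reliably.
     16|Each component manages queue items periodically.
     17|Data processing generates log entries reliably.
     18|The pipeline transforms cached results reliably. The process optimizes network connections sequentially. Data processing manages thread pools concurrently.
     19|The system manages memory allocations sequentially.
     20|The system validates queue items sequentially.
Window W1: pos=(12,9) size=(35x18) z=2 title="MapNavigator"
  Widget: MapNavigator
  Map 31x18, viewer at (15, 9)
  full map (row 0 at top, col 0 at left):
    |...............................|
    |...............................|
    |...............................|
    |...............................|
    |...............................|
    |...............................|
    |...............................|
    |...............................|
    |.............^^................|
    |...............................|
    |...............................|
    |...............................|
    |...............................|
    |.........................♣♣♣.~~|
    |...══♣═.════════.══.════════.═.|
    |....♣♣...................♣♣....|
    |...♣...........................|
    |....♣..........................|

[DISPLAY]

━━━━━━━━━━━━━━━━━━━━━━━━━━━━━━┓              
leViewer                      ┃              
──────────────────────────────┨              
 architecture maintains batch▲┃              
 architecture generates threa█┃              
s module manages database rec░┃              
or hand┏━━━━━━━━━━━━━━━━━━━━━━━━━━━━━━━━━┓   
 system┃ MapNavigator                    ┃   
s modul┠─────────────────────────────────┨   
       ┃ ............................... ┃   
h compo┃ ............................... ┃   
 framew┃ ............................... ┃   
s modul┃ ............................... ┃   
 system┃ ............................... ┃   
 system┃ ............................... ┃   
 algori┃ .............^^................ ┃   
 framew┃ ...............@............... ┃   
━━━━━━━┃ ............................... ┃   
       ┃ ............................... ┃   
       ┃ ............................... ┃   


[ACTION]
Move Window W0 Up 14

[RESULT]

 architecture maintains batch▲┃              
 architecture generates threa█┃              
s module manages database rec░┃              
or handling coordinates incom░┃              
 system manages memory alloca░┃              
s module implements user sess░┃              
       ┏━━━━━━━━━━━━━━━━━━━━━━━━━━━━━━━━━┓   
h compo┃ MapNavigator                    ┃   
 framew┠─────────────────────────────────┨   
s modul┃ ............................... ┃   
 system┃ ............................... ┃   
 system┃ ............................... ┃   
 algori┃ ............................... ┃   
 framew┃ ............................... ┃   
━━━━━━━┃ ............................... ┃   
       ┃ .............^^................ ┃   
       ┃ ...............@............... ┃   
       ┃ ............................... ┃   
       ┃ ............................... ┃   
       ┃ ............................... ┃   


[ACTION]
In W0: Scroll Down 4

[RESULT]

 system manages memory alloca▲┃              
s module implements user sess░┃              
                             ░┃              
h component handles thread po░┃              
 framework generates cached r░┃              
s module generates batch oper░┃              
 system┏━━━━━━━━━━━━━━━━━━━━━━━━━━━━━━━━━┓   
 system┃ MapNavigator                    ┃   
 algori┠─────────────────────────────────┨   
 framew┃ ............................... ┃   
 algori┃ ............................... ┃   
h compo┃ ............................... ┃   
a proce┃ ............................... ┃   
 pipeli┃ ............................... ┃   
━━━━━━━┃ ............................... ┃   
       ┃ .............^^................ ┃   
       ┃ ...............@............... ┃   
       ┃ ............................... ┃   
       ┃ ............................... ┃   
       ┃ ............................... ┃   


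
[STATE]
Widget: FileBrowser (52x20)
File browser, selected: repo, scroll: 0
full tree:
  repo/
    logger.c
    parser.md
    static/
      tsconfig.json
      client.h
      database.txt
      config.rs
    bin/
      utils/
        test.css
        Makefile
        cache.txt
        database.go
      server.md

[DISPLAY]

> [-] repo/                                         
    logger.c                                        
    parser.md                                       
    [+] static/                                     
    [+] bin/                                        
                                                    
                                                    
                                                    
                                                    
                                                    
                                                    
                                                    
                                                    
                                                    
                                                    
                                                    
                                                    
                                                    
                                                    
                                                    


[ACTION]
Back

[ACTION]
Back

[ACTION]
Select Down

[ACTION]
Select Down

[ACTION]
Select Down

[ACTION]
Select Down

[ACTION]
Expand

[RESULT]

  [-] repo/                                         
    logger.c                                        
    parser.md                                       
    [+] static/                                     
  > [-] bin/                                        
      [+] utils/                                    
      server.md                                     
                                                    
                                                    
                                                    
                                                    
                                                    
                                                    
                                                    
                                                    
                                                    
                                                    
                                                    
                                                    
                                                    


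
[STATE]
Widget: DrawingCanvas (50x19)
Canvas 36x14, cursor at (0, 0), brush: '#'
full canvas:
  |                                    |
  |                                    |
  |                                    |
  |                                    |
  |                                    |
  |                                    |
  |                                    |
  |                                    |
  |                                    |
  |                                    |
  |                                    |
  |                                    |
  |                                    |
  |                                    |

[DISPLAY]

+                                                 
                                                  
                                                  
                                                  
                                                  
                                                  
                                                  
                                                  
                                                  
                                                  
                                                  
                                                  
                                                  
                                                  
                                                  
                                                  
                                                  
                                                  
                                                  


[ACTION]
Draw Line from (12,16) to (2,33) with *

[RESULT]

+                                                 
                                                  
                                 *                
                               **                 
                             **                   
                            *                     
                          **                      
                        **                        
                      **                          
                     *                            
                   **                             
                 **                               
                *                                 
                                                  
                                                  
                                                  
                                                  
                                                  
                                                  


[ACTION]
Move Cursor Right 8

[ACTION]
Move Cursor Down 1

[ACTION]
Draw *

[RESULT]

                                                  
        *                                         
                                 *                
                               **                 
                             **                   
                            *                     
                          **                      
                        **                        
                      **                          
                     *                            
                   **                             
                 **                               
                *                                 
                                                  
                                                  
                                                  
                                                  
                                                  
                                                  


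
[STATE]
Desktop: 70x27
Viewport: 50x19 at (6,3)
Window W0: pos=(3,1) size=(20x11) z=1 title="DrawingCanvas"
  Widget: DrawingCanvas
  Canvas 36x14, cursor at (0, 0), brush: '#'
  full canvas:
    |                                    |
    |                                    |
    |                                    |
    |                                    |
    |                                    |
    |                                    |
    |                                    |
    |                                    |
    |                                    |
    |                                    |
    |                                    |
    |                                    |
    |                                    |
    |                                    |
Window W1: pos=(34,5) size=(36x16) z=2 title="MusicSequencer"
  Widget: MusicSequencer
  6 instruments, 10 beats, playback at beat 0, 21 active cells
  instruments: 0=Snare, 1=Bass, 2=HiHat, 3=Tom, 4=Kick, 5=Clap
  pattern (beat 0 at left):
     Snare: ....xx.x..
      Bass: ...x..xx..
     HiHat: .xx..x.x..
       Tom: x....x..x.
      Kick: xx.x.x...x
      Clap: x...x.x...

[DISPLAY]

────────────────┨                                 
                ┃                                 
                ┃           ┏━━━━━━━━━━━━━━━━━━━━━
                ┃           ┃ MusicSequencer      
                ┃           ┠─────────────────────
                ┃           ┃      ▼123456789     
                ┃           ┃ Snare····██·█··     
                ┃           ┃  Bass···█··██··     
━━━━━━━━━━━━━━━━┛           ┃ HiHat·██··█·█··     
                            ┃   Tom█····█··█·     
                            ┃  Kick██·█·█···█     
                            ┃  Clap█···█·█···     
                            ┃                     
                            ┃                     
                            ┃                     
                            ┃                     
                            ┃                     
                            ┗━━━━━━━━━━━━━━━━━━━━━
                                                  


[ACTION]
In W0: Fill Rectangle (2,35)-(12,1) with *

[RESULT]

────────────────┨                                 
                ┃                                 
                ┃           ┏━━━━━━━━━━━━━━━━━━━━━
****************┃           ┃ MusicSequencer      
****************┃           ┠─────────────────────
****************┃           ┃      ▼123456789     
****************┃           ┃ Snare····██·█··     
****************┃           ┃  Bass···█··██··     
━━━━━━━━━━━━━━━━┛           ┃ HiHat·██··█·█··     
                            ┃   Tom█····█··█·     
                            ┃  Kick██·█·█···█     
                            ┃  Clap█···█·█···     
                            ┃                     
                            ┃                     
                            ┃                     
                            ┃                     
                            ┃                     
                            ┗━━━━━━━━━━━━━━━━━━━━━
                                                  


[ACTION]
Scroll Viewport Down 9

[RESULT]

****************┃           ┃      ▼123456789     
****************┃           ┃ Snare····██·█··     
****************┃           ┃  Bass···█··██··     
━━━━━━━━━━━━━━━━┛           ┃ HiHat·██··█·█··     
                            ┃   Tom█····█··█·     
                            ┃  Kick██·█·█···█     
                            ┃  Clap█···█·█···     
                            ┃                     
                            ┃                     
                            ┃                     
                            ┃                     
                            ┃                     
                            ┗━━━━━━━━━━━━━━━━━━━━━
                                                  
                                                  
                                                  
                                                  
                                                  
                                                  


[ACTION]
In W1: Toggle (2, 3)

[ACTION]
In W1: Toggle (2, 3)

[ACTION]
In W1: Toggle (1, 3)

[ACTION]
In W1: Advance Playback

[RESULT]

****************┃           ┃      0▼23456789     
****************┃           ┃ Snare····██·█··     
****************┃           ┃  Bass······██··     
━━━━━━━━━━━━━━━━┛           ┃ HiHat·██··█·█··     
                            ┃   Tom█····█··█·     
                            ┃  Kick██·█·█···█     
                            ┃  Clap█···█·█···     
                            ┃                     
                            ┃                     
                            ┃                     
                            ┃                     
                            ┃                     
                            ┗━━━━━━━━━━━━━━━━━━━━━
                                                  
                                                  
                                                  
                                                  
                                                  
                                                  


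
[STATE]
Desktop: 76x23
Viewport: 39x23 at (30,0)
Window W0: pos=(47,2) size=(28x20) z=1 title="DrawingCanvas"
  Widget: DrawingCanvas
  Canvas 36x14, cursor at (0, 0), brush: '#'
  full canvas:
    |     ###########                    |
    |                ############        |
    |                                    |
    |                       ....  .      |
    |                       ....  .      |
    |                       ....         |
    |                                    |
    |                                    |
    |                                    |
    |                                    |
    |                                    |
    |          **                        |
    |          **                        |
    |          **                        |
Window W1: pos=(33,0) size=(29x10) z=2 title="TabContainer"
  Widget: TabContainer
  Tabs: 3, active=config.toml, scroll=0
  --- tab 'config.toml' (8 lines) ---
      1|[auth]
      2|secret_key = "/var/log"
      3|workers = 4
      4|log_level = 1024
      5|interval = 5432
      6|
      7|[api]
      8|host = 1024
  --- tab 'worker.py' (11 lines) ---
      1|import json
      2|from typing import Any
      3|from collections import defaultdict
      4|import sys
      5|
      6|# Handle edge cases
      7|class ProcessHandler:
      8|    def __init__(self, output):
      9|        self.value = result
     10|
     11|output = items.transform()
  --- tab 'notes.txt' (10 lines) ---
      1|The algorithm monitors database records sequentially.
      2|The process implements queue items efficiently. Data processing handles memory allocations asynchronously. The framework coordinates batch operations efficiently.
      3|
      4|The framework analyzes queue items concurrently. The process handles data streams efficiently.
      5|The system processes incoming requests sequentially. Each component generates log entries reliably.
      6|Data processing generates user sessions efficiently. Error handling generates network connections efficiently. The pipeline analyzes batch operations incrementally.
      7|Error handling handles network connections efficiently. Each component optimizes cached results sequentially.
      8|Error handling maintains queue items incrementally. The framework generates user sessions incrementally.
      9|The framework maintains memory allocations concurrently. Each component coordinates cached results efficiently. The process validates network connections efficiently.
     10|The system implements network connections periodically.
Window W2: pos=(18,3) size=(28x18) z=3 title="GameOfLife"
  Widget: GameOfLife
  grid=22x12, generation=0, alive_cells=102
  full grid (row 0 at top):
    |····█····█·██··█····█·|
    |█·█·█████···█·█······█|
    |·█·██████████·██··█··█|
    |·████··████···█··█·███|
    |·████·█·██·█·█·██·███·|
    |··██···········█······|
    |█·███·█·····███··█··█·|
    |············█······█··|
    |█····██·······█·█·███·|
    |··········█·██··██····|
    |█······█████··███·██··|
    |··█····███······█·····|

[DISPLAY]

   ┏━━━━━━━━━━━━━━━━━━━━━━━━━━━┓       
   ┃ TabContainer              ┃       
   ┠───────────────────────────┨━━━━━━━
━━━━━━━━━━━━━━━┓]│ worker.py │ ┃       
               ┃───────────────┃───────
───────────────┨               ┃##     
               ┃ "/var/log"    ┃  #####
██··█····█·    ┃               ┃       
·█·█······█    ┃1024           ┃       
██·██··█··█    ┃━━━━━━━━━━━━━━━┛       
···█··█·███    ┃ ┃                     
█·█·██·███·    ┃ ┃                     
····█······    ┃ ┃                     
·███··█··█·    ┃ ┃                     
·█······█··    ┃ ┃                     
···█·█·███·    ┃ ┃                     
·██··██····    ┃ ┃          **         
█··███·██··    ┃ ┃          **         
·····█·····    ┃ ┃          **         
               ┃ ┃                     
━━━━━━━━━━━━━━━┛ ┃                     
                 ┗━━━━━━━━━━━━━━━━━━━━━
                                       


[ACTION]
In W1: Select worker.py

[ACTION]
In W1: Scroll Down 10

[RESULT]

   ┏━━━━━━━━━━━━━━━━━━━━━━━━━━━┓       
   ┃ TabContainer              ┃       
   ┠───────────────────────────┨━━━━━━━
━━━━━━━━━━━━━━━┓ │[worker.py]│ ┃       
               ┃───────────────┃───────
───────────────┨ms.transform() ┃##     
               ┃               ┃  #####
██··█····█·    ┃               ┃       
·█·█······█    ┃               ┃       
██·██··█··█    ┃━━━━━━━━━━━━━━━┛       
···█··█·███    ┃ ┃                     
█·█·██·███·    ┃ ┃                     
····█······    ┃ ┃                     
·███··█··█·    ┃ ┃                     
·█······█··    ┃ ┃                     
···█·█·███·    ┃ ┃                     
·██··██····    ┃ ┃          **         
█··███·██··    ┃ ┃          **         
·····█·····    ┃ ┃          **         
               ┃ ┃                     
━━━━━━━━━━━━━━━┛ ┃                     
                 ┗━━━━━━━━━━━━━━━━━━━━━
                                       


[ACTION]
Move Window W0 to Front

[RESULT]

   ┏━━━━━━━━━━━━━━━━━━━━━━━━━━━┓       
   ┃ TabContainer              ┃       
   ┠─────────────┏━━━━━━━━━━━━━━━━━━━━━
━━━━━━━━━━━━━━━┓ ┃ DrawingCanvas       
               ┃─┠─────────────────────
───────────────┨m┃+    ###########     
               ┃ ┃                #####
██··█····█·    ┃ ┃                     
·█·█······█    ┃ ┃                     
██·██··█··█    ┃━┃                     
···█··█·███    ┃ ┃                     
█·█·██·███·    ┃ ┃                     
····█······    ┃ ┃                     
·███··█··█·    ┃ ┃                     
·█······█··    ┃ ┃                     
···█·█·███·    ┃ ┃                     
·██··██····    ┃ ┃          **         
█··███·██··    ┃ ┃          **         
·····█·····    ┃ ┃          **         
               ┃ ┃                     
━━━━━━━━━━━━━━━┛ ┃                     
                 ┗━━━━━━━━━━━━━━━━━━━━━
                                       


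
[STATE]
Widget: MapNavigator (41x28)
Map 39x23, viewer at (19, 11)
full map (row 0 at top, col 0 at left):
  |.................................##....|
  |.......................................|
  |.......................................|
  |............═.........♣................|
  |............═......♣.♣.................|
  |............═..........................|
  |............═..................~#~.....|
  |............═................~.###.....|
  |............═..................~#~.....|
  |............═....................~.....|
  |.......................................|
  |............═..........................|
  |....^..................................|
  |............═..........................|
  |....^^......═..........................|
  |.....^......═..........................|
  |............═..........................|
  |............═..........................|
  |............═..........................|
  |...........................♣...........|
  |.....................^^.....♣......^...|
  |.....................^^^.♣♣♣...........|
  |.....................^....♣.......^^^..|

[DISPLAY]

                                         
                                         
                                         
 .................................##.... 
 ....................................... 
 ....................................... 
 ............═.........♣................ 
 ............═......♣.♣................. 
 ............═.......................... 
 ............═..................~#~..... 
 ............═................~.###..... 
 ............═..................~#~..... 
 ............═....................~..... 
 ....................................... 
 ............═......@................... 
 ....^.................................. 
 ............═.......................... 
 ....^^......═.......................... 
 .....^......═.......................... 
 ............═.......................... 
 ............═.......................... 
 ............═.......................... 
 ...........................♣........... 
 .....................^^.....♣......^... 
 .....................^^^.♣♣♣........... 
 .....................^....♣.......^^^.. 
                                         
                                         


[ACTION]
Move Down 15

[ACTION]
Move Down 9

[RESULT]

 ............═..................~#~..... 
 ............═....................~..... 
 ....................................... 
 ............═.......................... 
 ....^.................................. 
 ............═.......................... 
 ....^^......═.......................... 
 .....^......═.......................... 
 ............═.......................... 
 ............═.......................... 
 ............═.......................... 
 ...........................♣........... 
 .....................^^.....♣......^... 
 .....................^^^.♣♣♣........... 
 ...................@.^....♣.......^^^.. 
                                         
                                         
                                         
                                         
                                         
                                         
                                         
                                         
                                         
                                         
                                         
                                         
                                         


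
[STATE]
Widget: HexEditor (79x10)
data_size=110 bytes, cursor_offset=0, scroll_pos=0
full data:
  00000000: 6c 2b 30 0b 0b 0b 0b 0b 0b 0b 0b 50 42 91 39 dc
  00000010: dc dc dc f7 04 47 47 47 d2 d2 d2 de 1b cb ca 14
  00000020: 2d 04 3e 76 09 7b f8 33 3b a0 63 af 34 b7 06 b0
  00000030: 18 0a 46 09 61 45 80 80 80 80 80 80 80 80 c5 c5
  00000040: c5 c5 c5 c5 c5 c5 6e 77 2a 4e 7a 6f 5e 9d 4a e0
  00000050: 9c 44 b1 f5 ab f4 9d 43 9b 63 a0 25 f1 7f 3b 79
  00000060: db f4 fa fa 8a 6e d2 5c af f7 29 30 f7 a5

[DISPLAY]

00000000  6C 2b 30 0b 0b 0b 0b 0b  0b 0b 0b 50 42 91 39 dc  |l+0........PB.9.| 
00000010  dc dc dc f7 04 47 47 47  d2 d2 d2 de 1b cb ca 14  |.....GGG........| 
00000020  2d 04 3e 76 09 7b f8 33  3b a0 63 af 34 b7 06 b0  |-.>v.{.3;.c.4...| 
00000030  18 0a 46 09 61 45 80 80  80 80 80 80 80 80 c5 c5  |..F.aE..........| 
00000040  c5 c5 c5 c5 c5 c5 6e 77  2a 4e 7a 6f 5e 9d 4a e0  |......nw*Nzo^.J.| 
00000050  9c 44 b1 f5 ab f4 9d 43  9b 63 a0 25 f1 7f 3b 79  |.D.....C.c.%..;y| 
00000060  db f4 fa fa 8a 6e d2 5c  af f7 29 30 f7 a5        |.....n.\..)0..  | 
                                                                               
                                                                               
                                                                               


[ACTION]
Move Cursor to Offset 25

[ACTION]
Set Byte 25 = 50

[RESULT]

00000000  6c 2b 30 0b 0b 0b 0b 0b  0b 0b 0b 50 42 91 39 dc  |l+0........PB.9.| 
00000010  dc dc dc f7 04 47 47 47  d2 50 d2 de 1b cb ca 14  |.....GGG.P......| 
00000020  2d 04 3e 76 09 7b f8 33  3b a0 63 af 34 b7 06 b0  |-.>v.{.3;.c.4...| 
00000030  18 0a 46 09 61 45 80 80  80 80 80 80 80 80 c5 c5  |..F.aE..........| 
00000040  c5 c5 c5 c5 c5 c5 6e 77  2a 4e 7a 6f 5e 9d 4a e0  |......nw*Nzo^.J.| 
00000050  9c 44 b1 f5 ab f4 9d 43  9b 63 a0 25 f1 7f 3b 79  |.D.....C.c.%..;y| 
00000060  db f4 fa fa 8a 6e d2 5c  af f7 29 30 f7 a5        |.....n.\..)0..  | 
                                                                               
                                                                               
                                                                               
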